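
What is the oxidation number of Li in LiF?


Group 1 metal: +1
Oxidation number: +1

+1


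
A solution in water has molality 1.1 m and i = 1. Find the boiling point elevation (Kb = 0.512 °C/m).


ΔTb = Kb × m × i
= 0.512 × 1.1 × 1
= 0.5632 °C

0.5632 °C


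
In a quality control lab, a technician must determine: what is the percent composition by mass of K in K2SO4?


M(K2SO4) = 2×39.1 + 1×32.07 + 4×16.0 = 174.27 g/mol
Mass of K = 2 × 39.1 = 78.20 g/mol
% K = 78.20/174.27 × 100 = 44.87%

44.87%


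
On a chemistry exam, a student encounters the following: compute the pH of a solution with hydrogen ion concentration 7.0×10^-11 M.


pH = -log10([H+]) = -log10(7.0×10^-11)
= 11 - log10(7.0)
= 11 - 0.85
= 10.15

10.15


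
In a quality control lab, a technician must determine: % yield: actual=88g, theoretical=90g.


% yield = actual/theoretical × 100
= 88/90 × 100
= 97.78%

97.78%


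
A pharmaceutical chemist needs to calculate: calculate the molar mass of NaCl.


M(NaCl) = 1×22.99 + 1×35.45
= 22.99 + 35.45
= 58.44 g/mol

58.44 g/mol


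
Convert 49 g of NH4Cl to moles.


M(NH4Cl) = 53.49 g/mol
n = mass/M = 49/53.49 = 0.9161 mol

0.9161 mol


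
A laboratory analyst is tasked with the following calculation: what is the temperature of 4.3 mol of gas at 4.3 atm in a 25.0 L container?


PV = nRT  (R = 0.08206 L·atm/(mol·K))
T = PV/(nR) = 4.3×25.0/(4.3×0.08206)
= 107.50/0.352858
= 304.66 K

304.66 K


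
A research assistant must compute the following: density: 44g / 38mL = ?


ρ = mass/volume
= 44/38
= 1.158 g/mL

1.158 g/mL


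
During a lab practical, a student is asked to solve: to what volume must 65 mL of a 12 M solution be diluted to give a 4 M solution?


C1V1 = C2V2
12 × 65 = 4 × V2
V2 = 780/4 = 195.0 mL

195.0 mL


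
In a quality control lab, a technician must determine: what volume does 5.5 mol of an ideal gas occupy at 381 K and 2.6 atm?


PV = nRT  (R = 0.08206 L·atm/(mol·K))
V = nRT/P = 5.5×0.08206×381/2.6
= 66.137 L

66.137 L


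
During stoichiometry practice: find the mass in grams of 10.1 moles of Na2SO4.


M(Na2SO4) = 142.05 g/mol
mass = n × M = 10.1 × 142.05 = 1434.71 g

1434.71 g


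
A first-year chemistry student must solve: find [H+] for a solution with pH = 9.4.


[H+] = 10^(-pH) = 10^(-9.4)
= 3.98×10^-10 M

3.98×10^-10 M


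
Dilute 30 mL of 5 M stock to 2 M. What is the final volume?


C1V1 = C2V2
5 × 30 = 2 × V2
V2 = 150/2 = 75.0 mL

75.0 mL


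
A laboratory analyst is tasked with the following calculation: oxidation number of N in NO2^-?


x + 2(-2) = -1, so x = +3
Oxidation number: +3

+3


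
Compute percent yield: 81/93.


% yield = actual/theoretical × 100
= 81/93 × 100
= 87.1%

87.1%


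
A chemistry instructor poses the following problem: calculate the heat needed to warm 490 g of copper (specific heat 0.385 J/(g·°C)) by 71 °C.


q = mcΔT = 490 × 0.385 × 71
= 13394.15 J

13394.15 J


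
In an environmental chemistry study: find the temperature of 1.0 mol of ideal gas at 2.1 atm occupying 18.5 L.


PV = nRT  (R = 0.08206 L·atm/(mol·K))
T = PV/(nR) = 2.1×18.5/(1.0×0.08206)
= 38.85/0.082060
= 473.43 K

473.43 K


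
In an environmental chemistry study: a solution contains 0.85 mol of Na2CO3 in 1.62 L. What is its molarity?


M = n/V = 0.85/1.62 = 0.525 mol/L

0.525 M


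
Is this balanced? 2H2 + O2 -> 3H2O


Equation: 2H2 + O2 -> 3H2O
Check atoms: H: 4≠6, O: 2≠3
Not balanced

No, not balanced


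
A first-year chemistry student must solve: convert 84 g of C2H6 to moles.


M(C2H6) = 30.07 g/mol
n = mass/M = 84/30.07 = 2.7935 mol

2.7935 mol


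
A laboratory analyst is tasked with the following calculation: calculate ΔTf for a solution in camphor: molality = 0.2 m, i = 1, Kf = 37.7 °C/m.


ΔTf = Kf × m × i
= 37.7 × 0.2 × 1
= 7.54 °C

7.54 °C


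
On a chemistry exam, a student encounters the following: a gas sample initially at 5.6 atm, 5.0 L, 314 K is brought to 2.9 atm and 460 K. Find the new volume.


P1V1/T1 = P2V2/T2
V2 = P1V1T2/(T1P2)
= 5.6×5.0×460/(314×2.9)
= 14.145 L

14.145 L


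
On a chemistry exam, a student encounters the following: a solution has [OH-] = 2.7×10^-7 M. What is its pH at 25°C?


pOH = -log10([OH-]) = -log10(2.7×10^-7)
= 7 - log10(2.7) = 6.57
pH = 14 - pOH = 14 - 6.57 = 7.43

7.43


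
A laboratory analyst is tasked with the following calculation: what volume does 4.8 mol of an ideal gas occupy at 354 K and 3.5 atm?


PV = nRT  (R = 0.08206 L·atm/(mol·K))
V = nRT/P = 4.8×0.08206×354/3.5
= 39.839 L

39.839 L


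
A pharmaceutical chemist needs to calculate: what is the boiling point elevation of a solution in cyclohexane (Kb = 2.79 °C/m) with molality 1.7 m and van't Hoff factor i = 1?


ΔTb = Kb × m × i
= 2.79 × 1.7 × 1
= 4.743 °C

4.743 °C


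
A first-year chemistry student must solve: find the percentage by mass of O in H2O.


M(H2O) = 2×1.008 + 1×16.0 = 18.016 g/mol
Mass of O = 1 × 16.0 = 16.00 g/mol
% O = 16.00/18.016 × 100 = 88.81%

88.81%


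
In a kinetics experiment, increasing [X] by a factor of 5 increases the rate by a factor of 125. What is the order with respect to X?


rate ∝ [X]^n
5^n = 125 → n = 3
Order in X: 3

3


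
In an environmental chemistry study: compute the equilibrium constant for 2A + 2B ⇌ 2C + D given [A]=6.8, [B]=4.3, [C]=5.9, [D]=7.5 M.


Kc = [C]^2[D]/([A]^2[B]^2)
= (5.9^2 × 7.5^1)/(6.8^2 × 4.3^2)
= 261.075/854.9776
= 0.3054

0.3054


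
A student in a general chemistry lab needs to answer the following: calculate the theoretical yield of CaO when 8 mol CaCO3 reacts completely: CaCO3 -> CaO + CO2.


Mole ratio CaO:CaCO3 = 1:1
n(CaO) = 8 × 1/1 = 8.000 mol
mass = 8.000 × 56.08 = 448.64 g

448.64 g


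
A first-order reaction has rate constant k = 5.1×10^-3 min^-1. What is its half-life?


t½ = ln2/k = 0.693147/(5.1×10^-3 min^-1)
= 135.9 min

135.9 min


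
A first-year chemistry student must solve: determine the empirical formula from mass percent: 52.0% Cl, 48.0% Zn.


Assume 100 g sample. Moles of each element:
  Cl: 52.0/35.45 = 1.467 mol
  Zn: 48.0/65.38 = 0.734 mol
Divide by smallest (0.734):
  Cl: 1.467/0.734 = 2.0
  Zn: 0.734/0.734 = 1.0
Empirical formula: ZnCl2

ZnCl2


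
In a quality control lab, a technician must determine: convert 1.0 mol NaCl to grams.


M(NaCl) = 58.44 g/mol
mass = n × M = 1.0 × 58.44 = 58.44 g

58.44 g


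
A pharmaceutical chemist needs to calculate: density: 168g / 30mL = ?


ρ = mass/volume
= 168/30
= 5.6 g/mL

5.6 g/mL


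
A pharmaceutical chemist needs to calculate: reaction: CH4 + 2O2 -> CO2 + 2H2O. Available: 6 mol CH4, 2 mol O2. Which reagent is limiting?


Mole ratio available / coefficient:
  CH4: 6/1 = 6.000
  O2: 2/2 = 1.000
Smaller ratio is limiting.

O2


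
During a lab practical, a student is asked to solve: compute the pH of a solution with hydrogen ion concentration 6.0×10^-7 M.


pH = -log10([H+]) = -log10(6.0×10^-7)
= 7 - log10(6.0)
= 7 - 0.78
= 6.22

6.22


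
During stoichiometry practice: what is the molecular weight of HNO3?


M(HNO3) = 1×1.008 + 1×14.01 + 3×16.0
= 1.01 + 14.01 + 48.0
= 63.02 g/mol

63.02 g/mol


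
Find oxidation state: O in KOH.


O is usually -2
Oxidation number: -2

-2


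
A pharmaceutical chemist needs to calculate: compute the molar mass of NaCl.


M(NaCl) = 1×22.99 + 1×35.45
= 22.99 + 35.45
= 58.44 g/mol

58.44 g/mol


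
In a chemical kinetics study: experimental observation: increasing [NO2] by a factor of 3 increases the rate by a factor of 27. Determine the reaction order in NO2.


rate ∝ [NO2]^n
3^n = 27 → n = 3
Order in NO2: 3

3


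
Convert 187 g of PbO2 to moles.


M(PbO2) = 239.2 g/mol
n = mass/M = 187/239.2 = 0.7818 mol

0.7818 mol


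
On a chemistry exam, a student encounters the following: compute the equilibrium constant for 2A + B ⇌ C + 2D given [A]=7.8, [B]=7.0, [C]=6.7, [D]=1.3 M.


Kc = [C][D]^2/([A]^2[B])
= (6.7^1 × 1.3^2)/(7.8^2 × 7.0^1)
= 11.323/425.88
= 0.02659

0.02659


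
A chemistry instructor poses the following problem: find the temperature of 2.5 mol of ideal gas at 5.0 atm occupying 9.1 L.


PV = nRT  (R = 0.08206 L·atm/(mol·K))
T = PV/(nR) = 5.0×9.1/(2.5×0.08206)
= 45.50/0.205150
= 221.79 K

221.79 K


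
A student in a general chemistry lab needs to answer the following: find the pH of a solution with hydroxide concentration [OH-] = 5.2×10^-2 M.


pOH = -log10([OH-]) = -log10(5.2×10^-2)
= 2 - log10(5.2) = 1.28
pH = 14 - pOH = 14 - 1.28 = 12.72

12.72


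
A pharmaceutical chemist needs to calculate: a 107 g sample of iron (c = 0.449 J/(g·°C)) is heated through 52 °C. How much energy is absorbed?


q = mcΔT = 107 × 0.449 × 52
= 2498.24 J

2498.24 J


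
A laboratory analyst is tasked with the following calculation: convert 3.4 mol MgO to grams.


M(MgO) = 40.31 g/mol
mass = n × M = 3.4 × 40.31 = 137.05 g

137.05 g


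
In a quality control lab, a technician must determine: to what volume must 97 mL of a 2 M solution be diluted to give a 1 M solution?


C1V1 = C2V2
2 × 97 = 1 × V2
V2 = 194/1 = 194.0 mL

194.0 mL


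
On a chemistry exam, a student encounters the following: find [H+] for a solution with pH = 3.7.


[H+] = 10^(-pH) = 10^(-3.7)
= 2.0×10^-4 M

2.0×10^-4 M


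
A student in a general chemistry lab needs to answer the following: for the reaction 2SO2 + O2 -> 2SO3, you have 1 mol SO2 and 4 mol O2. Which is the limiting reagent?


Mole ratio available / coefficient:
  SO2: 1/2 = 0.500
  O2: 4/1 = 4.000
Smaller ratio is limiting.

SO2


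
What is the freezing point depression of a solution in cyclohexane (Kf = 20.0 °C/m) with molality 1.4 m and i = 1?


ΔTf = Kf × m × i
= 20.0 × 1.4 × 1
= 28.0 °C

28.0 °C


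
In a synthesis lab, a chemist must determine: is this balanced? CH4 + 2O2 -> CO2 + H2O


Equation: CH4 + 2O2 -> CO2 + H2O
Check atoms: C: 1=1, H: 4≠2, O: 4≠3
Not balanced

No, not balanced


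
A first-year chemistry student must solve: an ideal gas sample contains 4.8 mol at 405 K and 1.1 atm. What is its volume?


PV = nRT  (R = 0.08206 L·atm/(mol·K))
V = nRT/P = 4.8×0.08206×405/1.1
= 145.022 L

145.022 L


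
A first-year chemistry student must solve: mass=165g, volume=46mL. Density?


ρ = mass/volume
= 165/46
= 3.587 g/mL

3.587 g/mL


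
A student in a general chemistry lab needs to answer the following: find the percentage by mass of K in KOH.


M(KOH) = 1×39.1 + 1×16.0 + 1×1.008 = 56.108 g/mol
Mass of K = 1 × 39.1 = 39.10 g/mol
% K = 39.10/56.108 × 100 = 69.69%

69.69%


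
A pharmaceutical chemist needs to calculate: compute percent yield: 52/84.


% yield = actual/theoretical × 100
= 52/84 × 100
= 61.9%

61.9%


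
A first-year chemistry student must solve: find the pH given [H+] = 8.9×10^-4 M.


pH = -log10([H+]) = -log10(8.9×10^-4)
= 4 - log10(8.9)
= 4 - 0.95
= 3.05

3.05


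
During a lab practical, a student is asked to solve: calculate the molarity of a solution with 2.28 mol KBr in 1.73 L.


M = n/V = 2.28/1.73 = 1.318 mol/L

1.318 M


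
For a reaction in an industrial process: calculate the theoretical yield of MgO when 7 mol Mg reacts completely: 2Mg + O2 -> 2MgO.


Mole ratio MgO:Mg = 2:2
n(MgO) = 7 × 2/2 = 7.000 mol
mass = 7.000 × 40.31 = 282.17 g

282.17 g


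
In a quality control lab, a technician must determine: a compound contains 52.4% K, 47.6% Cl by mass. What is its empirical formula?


Assume 100 g sample. Moles of each element:
  K: 52.4/39.1 = 1.34 mol
  Cl: 47.6/35.45 = 1.343 mol
Divide by smallest (1.34):
  K: 1.34/1.34 = 1.0
  Cl: 1.343/1.34 = 1.0
Empirical formula: KCl

KCl


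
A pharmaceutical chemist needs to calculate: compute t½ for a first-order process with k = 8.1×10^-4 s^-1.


t½ = ln2/k = 0.693147/(8.1×10^-4 s^-1)
= 855.7 s

855.7 s


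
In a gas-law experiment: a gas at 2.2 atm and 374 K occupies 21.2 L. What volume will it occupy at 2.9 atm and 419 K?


P1V1/T1 = P2V2/T2
V2 = P1V1T2/(T1P2)
= 2.2×21.2×419/(374×2.9)
= 18.018 L

18.018 L


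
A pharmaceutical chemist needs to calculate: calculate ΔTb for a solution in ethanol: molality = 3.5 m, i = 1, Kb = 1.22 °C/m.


ΔTb = Kb × m × i
= 1.22 × 3.5 × 1
= 4.27 °C

4.27 °C


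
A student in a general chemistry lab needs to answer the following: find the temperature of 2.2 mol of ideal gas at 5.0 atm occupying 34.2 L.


PV = nRT  (R = 0.08206 L·atm/(mol·K))
T = PV/(nR) = 5.0×34.2/(2.2×0.08206)
= 171.00/0.180532
= 947.20 K

947.20 K


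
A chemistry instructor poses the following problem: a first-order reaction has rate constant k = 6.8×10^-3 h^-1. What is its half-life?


t½ = ln2/k = 0.693147/(6.8×10^-3 h^-1)
= 101.9 h

101.9 h


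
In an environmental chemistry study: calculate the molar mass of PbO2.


M(PbO2) = 1×207.2 + 2×16.0
= 207.2 + 32.0
= 239.2 g/mol

239.2 g/mol


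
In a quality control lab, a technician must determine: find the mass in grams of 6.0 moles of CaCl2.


M(CaCl2) = 110.98 g/mol
mass = n × M = 6.0 × 110.98 = 665.88 g

665.88 g


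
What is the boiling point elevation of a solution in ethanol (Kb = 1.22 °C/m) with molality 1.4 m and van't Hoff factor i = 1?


ΔTb = Kb × m × i
= 1.22 × 1.4 × 1
= 1.708 °C

1.708 °C


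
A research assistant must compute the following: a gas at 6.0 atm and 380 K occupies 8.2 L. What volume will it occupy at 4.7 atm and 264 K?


P1V1/T1 = P2V2/T2
V2 = P1V1T2/(T1P2)
= 6.0×8.2×264/(380×4.7)
= 7.273 L

7.273 L


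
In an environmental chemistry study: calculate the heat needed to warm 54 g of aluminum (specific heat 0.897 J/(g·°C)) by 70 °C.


q = mcΔT = 54 × 0.897 × 70
= 3390.66 J

3390.66 J


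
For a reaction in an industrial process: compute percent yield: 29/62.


% yield = actual/theoretical × 100
= 29/62 × 100
= 46.77%

46.77%


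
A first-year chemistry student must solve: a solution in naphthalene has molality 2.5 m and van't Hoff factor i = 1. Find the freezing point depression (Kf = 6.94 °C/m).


ΔTf = Kf × m × i
= 6.94 × 2.5 × 1
= 17.35 °C

17.35 °C


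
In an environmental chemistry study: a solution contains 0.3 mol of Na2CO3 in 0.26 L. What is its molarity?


M = n/V = 0.3/0.26 = 1.154 mol/L

1.154 M


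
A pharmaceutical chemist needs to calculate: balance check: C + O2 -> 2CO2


Equation: C + O2 -> 2CO2
Check atoms: C: 1≠2, O: 2≠4
Not balanced

No, not balanced


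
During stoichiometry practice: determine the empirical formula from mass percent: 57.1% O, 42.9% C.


Assume 100 g sample. Moles of each element:
  O: 57.1/16.0 = 3.569 mol
  C: 42.9/12.01 = 3.572 mol
Divide by smallest (3.569):
  O: 3.569/3.569 = 1.0
  C: 3.572/3.569 = 1.0
Empirical formula: CO

CO


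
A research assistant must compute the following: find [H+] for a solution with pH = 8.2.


[H+] = 10^(-pH) = 10^(-8.2)
= 6.31×10^-9 M

6.31×10^-9 M


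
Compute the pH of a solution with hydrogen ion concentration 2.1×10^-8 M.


pH = -log10([H+]) = -log10(2.1×10^-8)
= 8 - log10(2.1)
= 8 - 0.32
= 7.68

7.68


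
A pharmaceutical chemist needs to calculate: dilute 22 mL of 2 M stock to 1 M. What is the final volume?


C1V1 = C2V2
2 × 22 = 1 × V2
V2 = 44/1 = 44.0 mL

44.0 mL


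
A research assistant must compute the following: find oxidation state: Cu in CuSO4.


Sulfate is -2, so Cu = +2
Oxidation number: +2

+2


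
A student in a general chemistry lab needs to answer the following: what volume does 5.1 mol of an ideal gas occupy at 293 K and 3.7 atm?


PV = nRT  (R = 0.08206 L·atm/(mol·K))
V = nRT/P = 5.1×0.08206×293/3.7
= 33.141 L

33.141 L


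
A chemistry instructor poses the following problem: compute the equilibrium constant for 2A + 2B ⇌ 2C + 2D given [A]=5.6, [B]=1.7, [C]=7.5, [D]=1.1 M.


Kc = [C]^2[D]^2/([A]^2[B]^2)
= (7.5^2 × 1.1^2)/(5.6^2 × 1.7^2)
= 68.0625/90.6304
= 0.7510

0.7510


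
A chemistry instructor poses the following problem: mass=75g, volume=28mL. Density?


ρ = mass/volume
= 75/28
= 2.679 g/mL

2.679 g/mL


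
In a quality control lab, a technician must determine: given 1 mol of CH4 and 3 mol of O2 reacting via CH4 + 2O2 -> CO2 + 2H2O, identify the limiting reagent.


Mole ratio available / coefficient:
  CH4: 1/1 = 1.000
  O2: 3/2 = 1.500
Smaller ratio is limiting.

CH4


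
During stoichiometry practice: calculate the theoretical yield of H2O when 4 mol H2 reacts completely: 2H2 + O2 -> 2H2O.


Mole ratio H2O:H2 = 2:2
n(H2O) = 4 × 2/2 = 4.000 mol
mass = 4.000 × 18.02 = 72.08 g

72.08 g


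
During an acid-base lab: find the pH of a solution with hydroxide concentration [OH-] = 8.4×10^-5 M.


pOH = -log10([OH-]) = -log10(8.4×10^-5)
= 5 - log10(8.4) = 4.08
pH = 14 - pOH = 14 - 4.08 = 9.92

9.92


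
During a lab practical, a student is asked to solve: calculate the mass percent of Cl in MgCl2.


M(MgCl2) = 1×24.31 + 2×35.45 = 95.21 g/mol
Mass of Cl = 2 × 35.45 = 70.90 g/mol
% Cl = 70.90/95.21 × 100 = 74.47%

74.47%


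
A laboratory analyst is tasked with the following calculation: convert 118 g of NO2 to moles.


M(NO2) = 46.01 g/mol
n = mass/M = 118/46.01 = 2.5647 mol

2.5647 mol


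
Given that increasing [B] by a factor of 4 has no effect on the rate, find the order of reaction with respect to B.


rate ∝ [B]^n
rate ∝ [B]^0
Order in B: 0

0


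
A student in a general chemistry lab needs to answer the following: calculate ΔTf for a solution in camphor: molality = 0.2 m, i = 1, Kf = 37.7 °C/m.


ΔTf = Kf × m × i
= 37.7 × 0.2 × 1
= 7.54 °C

7.54 °C


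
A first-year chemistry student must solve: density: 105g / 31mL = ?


ρ = mass/volume
= 105/31
= 3.387 g/mL

3.387 g/mL


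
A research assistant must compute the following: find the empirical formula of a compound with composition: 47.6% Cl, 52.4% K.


Assume 100 g sample. Moles of each element:
  Cl: 47.6/35.45 = 1.343 mol
  K: 52.4/39.1 = 1.34 mol
Divide by smallest (1.34):
  Cl: 1.343/1.34 = 1.0
  K: 1.34/1.34 = 1.0
Empirical formula: KCl

KCl


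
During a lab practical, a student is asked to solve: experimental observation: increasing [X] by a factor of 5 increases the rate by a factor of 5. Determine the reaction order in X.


rate ∝ [X]^n
5^n = 5 → n = 1
Order in X: 1

1


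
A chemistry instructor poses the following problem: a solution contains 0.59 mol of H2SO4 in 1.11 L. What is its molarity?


M = n/V = 0.59/1.11 = 0.532 mol/L

0.532 M


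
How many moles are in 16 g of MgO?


M(MgO) = 40.31 g/mol
n = mass/M = 16/40.31 = 0.3969 mol

0.3969 mol


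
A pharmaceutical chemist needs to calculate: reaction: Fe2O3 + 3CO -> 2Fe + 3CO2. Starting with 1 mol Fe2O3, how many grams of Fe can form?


Mole ratio Fe:Fe2O3 = 2:1
n(Fe) = 1 × 2/1 = 2.000 mol
mass = 2.000 × 55.85 = 111.7 g

111.7 g


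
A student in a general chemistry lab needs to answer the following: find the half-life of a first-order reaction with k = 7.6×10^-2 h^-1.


t½ = ln2/k = 0.693147/(7.6×10^-2 h^-1)
= 9.120 h

9.120 h


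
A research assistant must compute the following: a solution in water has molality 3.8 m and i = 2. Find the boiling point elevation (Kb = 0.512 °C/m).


ΔTb = Kb × m × i
= 0.512 × 3.8 × 2
= 3.8912 °C

3.8912 °C


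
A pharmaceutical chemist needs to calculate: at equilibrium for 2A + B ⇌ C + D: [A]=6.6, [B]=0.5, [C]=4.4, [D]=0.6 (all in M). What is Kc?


Kc = [C][D]/([A]^2[B])
= (4.4^1 × 0.6^1)/(6.6^2 × 0.5^1)
= 2.64/21.78
= 0.1212

0.1212


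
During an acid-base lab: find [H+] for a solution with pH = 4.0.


[H+] = 10^(-pH) = 10^(-4.0)
= 1.0×10^-4 M

1.0×10^-4 M


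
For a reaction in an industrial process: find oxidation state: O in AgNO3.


O is usually -2
Oxidation number: -2

-2


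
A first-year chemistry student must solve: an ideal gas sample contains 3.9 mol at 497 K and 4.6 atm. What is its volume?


PV = nRT  (R = 0.08206 L·atm/(mol·K))
V = nRT/P = 3.9×0.08206×497/4.6
= 34.578 L

34.578 L


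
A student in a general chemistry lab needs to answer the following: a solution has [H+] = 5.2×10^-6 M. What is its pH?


pH = -log10([H+]) = -log10(5.2×10^-6)
= 6 - log10(5.2)
= 6 - 0.72
= 5.28

5.28


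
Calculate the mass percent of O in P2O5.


M(P2O5) = 2×30.97 + 5×16.0 = 141.94 g/mol
Mass of O = 5 × 16.0 = 80.00 g/mol
% O = 80.00/141.94 × 100 = 56.36%

56.36%


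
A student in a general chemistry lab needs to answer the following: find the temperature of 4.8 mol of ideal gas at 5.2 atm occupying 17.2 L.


PV = nRT  (R = 0.08206 L·atm/(mol·K))
T = PV/(nR) = 5.2×17.2/(4.8×0.08206)
= 89.44/0.393888
= 227.07 K

227.07 K


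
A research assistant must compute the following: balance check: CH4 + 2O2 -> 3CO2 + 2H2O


Equation: CH4 + 2O2 -> 3CO2 + 2H2O
Check atoms: C: 1≠3, H: 4=4, O: 4≠8
Not balanced

No, not balanced


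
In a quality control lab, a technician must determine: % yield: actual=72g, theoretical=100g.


% yield = actual/theoretical × 100
= 72/100 × 100
= 72.0%

72.0%


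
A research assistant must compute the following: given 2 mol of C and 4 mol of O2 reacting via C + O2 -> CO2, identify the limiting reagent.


Mole ratio available / coefficient:
  C: 2/1 = 2.000
  O2: 4/1 = 4.000
Smaller ratio is limiting.

C


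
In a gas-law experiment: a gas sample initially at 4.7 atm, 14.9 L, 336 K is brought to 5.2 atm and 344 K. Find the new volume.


P1V1/T1 = P2V2/T2
V2 = P1V1T2/(T1P2)
= 4.7×14.9×344/(336×5.2)
= 13.788 L

13.788 L


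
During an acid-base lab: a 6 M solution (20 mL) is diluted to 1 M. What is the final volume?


C1V1 = C2V2
6 × 20 = 1 × V2
V2 = 120/1 = 120.0 mL

120.0 mL


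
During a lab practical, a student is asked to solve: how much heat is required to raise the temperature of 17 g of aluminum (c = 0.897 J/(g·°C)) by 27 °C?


q = mcΔT = 17 × 0.897 × 27
= 411.72 J

411.72 J


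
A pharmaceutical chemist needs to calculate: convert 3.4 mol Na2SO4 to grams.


M(Na2SO4) = 142.05 g/mol
mass = n × M = 3.4 × 142.05 = 482.97 g

482.97 g


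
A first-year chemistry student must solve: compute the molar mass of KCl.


M(KCl) = 1×39.1 + 1×35.45
= 39.1 + 35.45
= 74.55 g/mol

74.55 g/mol


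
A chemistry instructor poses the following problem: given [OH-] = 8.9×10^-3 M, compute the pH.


pOH = -log10([OH-]) = -log10(8.9×10^-3)
= 3 - log10(8.9) = 2.05
pH = 14 - pOH = 14 - 2.05 = 11.95

11.95


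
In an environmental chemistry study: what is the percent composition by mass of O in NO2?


M(NO2) = 1×14.01 + 2×16.0 = 46.01 g/mol
Mass of O = 2 × 16.0 = 32.00 g/mol
% O = 32.00/46.01 × 100 = 69.55%

69.55%


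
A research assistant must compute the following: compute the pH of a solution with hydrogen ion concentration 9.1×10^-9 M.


pH = -log10([H+]) = -log10(9.1×10^-9)
= 9 - log10(9.1)
= 9 - 0.96
= 8.04

8.04


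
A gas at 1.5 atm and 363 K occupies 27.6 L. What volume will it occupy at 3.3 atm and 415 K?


P1V1/T1 = P2V2/T2
V2 = P1V1T2/(T1P2)
= 1.5×27.6×415/(363×3.3)
= 14.343 L

14.343 L


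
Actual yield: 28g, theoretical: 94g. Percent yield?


% yield = actual/theoretical × 100
= 28/94 × 100
= 29.79%

29.79%


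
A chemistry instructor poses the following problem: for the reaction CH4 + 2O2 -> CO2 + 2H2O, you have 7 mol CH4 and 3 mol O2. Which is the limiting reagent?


Mole ratio available / coefficient:
  CH4: 7/1 = 7.000
  O2: 3/2 = 1.500
Smaller ratio is limiting.

O2


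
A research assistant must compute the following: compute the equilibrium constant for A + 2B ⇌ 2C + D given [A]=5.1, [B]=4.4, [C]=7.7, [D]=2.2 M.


Kc = [C]^2[D]/([A][B]^2)
= (7.7^2 × 2.2^1)/(5.1^1 × 4.4^2)
= 130.438/98.736
= 1.321

1.321


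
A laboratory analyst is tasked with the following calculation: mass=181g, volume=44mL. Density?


ρ = mass/volume
= 181/44
= 4.114 g/mL

4.114 g/mL


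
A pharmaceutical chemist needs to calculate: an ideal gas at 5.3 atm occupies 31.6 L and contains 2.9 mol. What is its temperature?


PV = nRT  (R = 0.08206 L·atm/(mol·K))
T = PV/(nR) = 5.3×31.6/(2.9×0.08206)
= 167.48/0.237974
= 703.77 K

703.77 K


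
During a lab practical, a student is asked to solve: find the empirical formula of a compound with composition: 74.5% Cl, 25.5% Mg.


Assume 100 g sample. Moles of each element:
  Cl: 74.5/35.45 = 2.102 mol
  Mg: 25.5/24.31 = 1.049 mol
Divide by smallest (1.049):
  Cl: 2.102/1.049 = 2.0
  Mg: 1.049/1.049 = 1.0
Empirical formula: MgCl2

MgCl2


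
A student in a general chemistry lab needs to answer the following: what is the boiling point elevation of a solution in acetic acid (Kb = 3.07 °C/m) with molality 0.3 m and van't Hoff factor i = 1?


ΔTb = Kb × m × i
= 3.07 × 0.3 × 1
= 0.921 °C

0.921 °C


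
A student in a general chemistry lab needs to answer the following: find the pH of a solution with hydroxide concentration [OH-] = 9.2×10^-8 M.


pOH = -log10([OH-]) = -log10(9.2×10^-8)
= 8 - log10(9.2) = 7.04
pH = 14 - pOH = 14 - 7.04 = 6.96

6.96


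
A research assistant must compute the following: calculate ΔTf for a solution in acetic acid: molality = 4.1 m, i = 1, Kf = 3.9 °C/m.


ΔTf = Kf × m × i
= 3.9 × 4.1 × 1
= 15.99 °C

15.99 °C


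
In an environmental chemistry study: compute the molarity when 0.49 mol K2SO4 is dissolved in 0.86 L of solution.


M = n/V = 0.49/0.86 = 0.570 mol/L

0.570 M


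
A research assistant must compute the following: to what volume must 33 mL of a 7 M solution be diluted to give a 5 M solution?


C1V1 = C2V2
7 × 33 = 5 × V2
V2 = 231/5 = 46.2 mL

46.2 mL


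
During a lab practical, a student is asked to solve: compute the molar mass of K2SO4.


M(K2SO4) = 2×39.1 + 1×32.07 + 4×16.0
= 78.2 + 32.07 + 64.0
= 174.27 g/mol

174.27 g/mol


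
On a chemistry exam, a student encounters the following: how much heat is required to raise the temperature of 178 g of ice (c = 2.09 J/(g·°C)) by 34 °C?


q = mcΔT = 178 × 2.09 × 34
= 12648.68 J

12648.68 J


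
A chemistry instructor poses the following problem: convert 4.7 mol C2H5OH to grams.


M(C2H5OH) = 46.07 g/mol
mass = n × M = 4.7 × 46.07 = 216.53 g

216.53 g


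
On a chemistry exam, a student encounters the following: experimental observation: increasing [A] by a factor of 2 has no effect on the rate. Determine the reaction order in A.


rate ∝ [A]^n
rate ∝ [A]^0
Order in A: 0

0


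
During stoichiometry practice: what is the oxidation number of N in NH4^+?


x + 4(+1) = +1, so x = -3
Oxidation number: -3

-3


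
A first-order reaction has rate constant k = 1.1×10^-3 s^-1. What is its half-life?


t½ = ln2/k = 0.693147/(1.1×10^-3 s^-1)
= 630.1 s

630.1 s


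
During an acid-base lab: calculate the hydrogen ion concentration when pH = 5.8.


[H+] = 10^(-pH) = 10^(-5.8)
= 1.58×10^-6 M

1.58×10^-6 M


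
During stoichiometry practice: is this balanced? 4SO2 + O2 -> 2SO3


Equation: 4SO2 + O2 -> 2SO3
Check atoms: O: 10≠6, S: 4≠2
Not balanced

No, not balanced


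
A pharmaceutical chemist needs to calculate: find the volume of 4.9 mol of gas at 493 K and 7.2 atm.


PV = nRT  (R = 0.08206 L·atm/(mol·K))
V = nRT/P = 4.9×0.08206×493/7.2
= 27.532 L

27.532 L


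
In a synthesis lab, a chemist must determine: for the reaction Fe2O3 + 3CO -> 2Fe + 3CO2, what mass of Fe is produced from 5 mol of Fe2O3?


Mole ratio Fe:Fe2O3 = 2:1
n(Fe) = 5 × 2/1 = 10.000 mol
mass = 10.000 × 55.85 = 558.5 g

558.5 g


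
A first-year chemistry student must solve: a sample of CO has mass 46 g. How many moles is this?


M(CO) = 28.01 g/mol
n = mass/M = 46/28.01 = 1.6423 mol

1.6423 mol


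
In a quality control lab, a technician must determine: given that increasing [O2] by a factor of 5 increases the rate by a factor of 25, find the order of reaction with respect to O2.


rate ∝ [O2]^n
5^n = 25 → n = 2
Order in O2: 2

2


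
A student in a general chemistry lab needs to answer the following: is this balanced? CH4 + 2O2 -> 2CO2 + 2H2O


Equation: CH4 + 2O2 -> 2CO2 + 2H2O
Check atoms: C: 1≠2, H: 4=4, O: 4≠6
Not balanced

No, not balanced


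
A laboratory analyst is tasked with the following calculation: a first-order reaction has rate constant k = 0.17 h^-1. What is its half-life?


t½ = ln2/k = 0.693147/(0.17 h^-1)
= 4.077 h

4.077 h


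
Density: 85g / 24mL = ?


ρ = mass/volume
= 85/24
= 3.542 g/mL

3.542 g/mL


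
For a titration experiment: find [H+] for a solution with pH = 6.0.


[H+] = 10^(-pH) = 10^(-6.0)
= 1.0×10^-6 M

1.0×10^-6 M


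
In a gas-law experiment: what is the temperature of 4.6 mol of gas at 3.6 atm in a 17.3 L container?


PV = nRT  (R = 0.08206 L·atm/(mol·K))
T = PV/(nR) = 3.6×17.3/(4.6×0.08206)
= 62.28/0.377476
= 164.99 K

164.99 K


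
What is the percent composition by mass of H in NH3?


M(NH3) = 1×14.01 + 3×1.008 = 17.034 g/mol
Mass of H = 3 × 1.008 = 3.024 g/mol
% H = 3.024/17.034 × 100 = 17.75%

17.75%


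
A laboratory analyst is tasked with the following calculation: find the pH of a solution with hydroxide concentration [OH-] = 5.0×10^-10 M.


pOH = -log10([OH-]) = -log10(5.0×10^-10)
= 10 - log10(5.0) = 9.3
pH = 14 - pOH = 14 - 9.3 = 4.7

4.7


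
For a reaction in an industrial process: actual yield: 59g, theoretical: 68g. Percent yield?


% yield = actual/theoretical × 100
= 59/68 × 100
= 86.76%

86.76%


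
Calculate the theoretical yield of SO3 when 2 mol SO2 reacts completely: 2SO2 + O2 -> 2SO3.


Mole ratio SO3:SO2 = 2:2
n(SO3) = 2 × 2/2 = 2.000 mol
mass = 2.000 × 80.07 = 160.14 g

160.14 g


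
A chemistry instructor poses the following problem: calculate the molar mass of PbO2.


M(PbO2) = 1×207.2 + 2×16.0
= 207.2 + 32.0
= 239.2 g/mol

239.2 g/mol


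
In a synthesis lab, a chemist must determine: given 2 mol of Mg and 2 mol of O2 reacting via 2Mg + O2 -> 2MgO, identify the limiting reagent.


Mole ratio available / coefficient:
  Mg: 2/2 = 1.000
  O2: 2/1 = 2.000
Smaller ratio is limiting.

Mg


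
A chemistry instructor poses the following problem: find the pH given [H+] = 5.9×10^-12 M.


pH = -log10([H+]) = -log10(5.9×10^-12)
= 12 - log10(5.9)
= 12 - 0.77
= 11.23

11.23


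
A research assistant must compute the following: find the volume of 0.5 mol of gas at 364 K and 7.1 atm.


PV = nRT  (R = 0.08206 L·atm/(mol·K))
V = nRT/P = 0.5×0.08206×364/7.1
= 2.104 L

2.104 L


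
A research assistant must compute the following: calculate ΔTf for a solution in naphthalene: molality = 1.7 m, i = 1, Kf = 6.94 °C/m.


ΔTf = Kf × m × i
= 6.94 × 1.7 × 1
= 11.798 °C

11.798 °C


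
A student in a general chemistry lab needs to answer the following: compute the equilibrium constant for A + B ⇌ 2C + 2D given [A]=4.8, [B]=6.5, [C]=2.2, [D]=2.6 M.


Kc = [C]^2[D]^2/([A][B])
= (2.2^2 × 2.6^2)/(4.8^1 × 6.5^1)
= 32.7184/31.2
= 1.049

1.049


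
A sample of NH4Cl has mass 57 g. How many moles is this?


M(NH4Cl) = 53.49 g/mol
n = mass/M = 57/53.49 = 1.0656 mol

1.0656 mol


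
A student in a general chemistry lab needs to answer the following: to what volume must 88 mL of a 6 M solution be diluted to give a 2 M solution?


C1V1 = C2V2
6 × 88 = 2 × V2
V2 = 528/2 = 264.0 mL

264.0 mL


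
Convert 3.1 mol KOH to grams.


M(KOH) = 56.11 g/mol
mass = n × M = 3.1 × 56.11 = 173.94 g

173.94 g


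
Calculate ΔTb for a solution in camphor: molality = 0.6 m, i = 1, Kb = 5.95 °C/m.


ΔTb = Kb × m × i
= 5.95 × 0.6 × 1
= 3.57 °C

3.57 °C


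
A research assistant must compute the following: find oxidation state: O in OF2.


F is always -1; 2(-1) + x = 0, so O = +2
Oxidation number: +2

+2


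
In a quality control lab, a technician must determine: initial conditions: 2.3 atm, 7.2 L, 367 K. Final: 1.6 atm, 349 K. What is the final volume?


P1V1/T1 = P2V2/T2
V2 = P1V1T2/(T1P2)
= 2.3×7.2×349/(367×1.6)
= 9.842 L

9.842 L


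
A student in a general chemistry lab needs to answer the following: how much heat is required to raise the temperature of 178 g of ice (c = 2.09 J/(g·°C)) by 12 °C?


q = mcΔT = 178 × 2.09 × 12
= 4464.24 J

4464.24 J


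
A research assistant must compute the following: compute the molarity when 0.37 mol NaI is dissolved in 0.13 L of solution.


M = n/V = 0.37/0.13 = 2.846 mol/L

2.846 M


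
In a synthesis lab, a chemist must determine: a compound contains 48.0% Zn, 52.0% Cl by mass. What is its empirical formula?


Assume 100 g sample. Moles of each element:
  Zn: 48.0/65.38 = 0.734 mol
  Cl: 52.0/35.45 = 1.467 mol
Divide by smallest (0.734):
  Zn: 0.734/0.734 = 1.0
  Cl: 1.467/0.734 = 2.0
Empirical formula: ZnCl2

ZnCl2


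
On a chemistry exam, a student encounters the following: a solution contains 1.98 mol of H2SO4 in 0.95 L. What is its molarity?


M = n/V = 1.98/0.95 = 2.084 mol/L

2.084 M


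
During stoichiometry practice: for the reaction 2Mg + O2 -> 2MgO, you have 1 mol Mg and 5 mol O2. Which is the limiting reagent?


Mole ratio available / coefficient:
  Mg: 1/2 = 0.500
  O2: 5/1 = 5.000
Smaller ratio is limiting.

Mg


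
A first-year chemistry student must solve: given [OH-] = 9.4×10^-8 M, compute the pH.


pOH = -log10([OH-]) = -log10(9.4×10^-8)
= 8 - log10(9.4) = 7.03
pH = 14 - pOH = 14 - 7.03 = 6.97

6.97


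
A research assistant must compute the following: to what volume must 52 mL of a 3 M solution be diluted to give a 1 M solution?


C1V1 = C2V2
3 × 52 = 1 × V2
V2 = 156/1 = 156.0 mL

156.0 mL


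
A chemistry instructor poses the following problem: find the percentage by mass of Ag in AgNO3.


M(AgNO3) = 1×107.87 + 1×14.01 + 3×16.0 = 169.88 g/mol
Mass of Ag = 1 × 107.87 = 107.87 g/mol
% Ag = 107.87/169.88 × 100 = 63.50%

63.50%


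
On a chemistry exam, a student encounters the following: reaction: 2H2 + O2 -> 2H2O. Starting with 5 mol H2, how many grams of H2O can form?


Mole ratio H2O:H2 = 2:2
n(H2O) = 5 × 2/2 = 5.000 mol
mass = 5.000 × 18.02 = 90.1 g

90.1 g


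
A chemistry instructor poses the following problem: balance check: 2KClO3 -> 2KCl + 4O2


Equation: 2KClO3 -> 2KCl + 4O2
Check atoms: Cl: 2=2, K: 2=2, O: 6≠8
Not balanced

No, not balanced


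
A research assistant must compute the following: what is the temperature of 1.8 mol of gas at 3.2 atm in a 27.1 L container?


PV = nRT  (R = 0.08206 L·atm/(mol·K))
T = PV/(nR) = 3.2×27.1/(1.8×0.08206)
= 86.72/0.147708
= 587.10 K

587.10 K


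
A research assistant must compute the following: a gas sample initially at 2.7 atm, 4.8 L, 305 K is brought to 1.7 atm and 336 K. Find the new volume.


P1V1/T1 = P2V2/T2
V2 = P1V1T2/(T1P2)
= 2.7×4.8×336/(305×1.7)
= 8.398 L

8.398 L


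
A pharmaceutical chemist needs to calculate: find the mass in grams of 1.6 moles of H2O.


M(H2O) = 18.02 g/mol
mass = n × M = 1.6 × 18.02 = 28.83 g

28.83 g


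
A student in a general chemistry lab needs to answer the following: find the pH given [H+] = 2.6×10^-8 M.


pH = -log10([H+]) = -log10(2.6×10^-8)
= 8 - log10(2.6)
= 8 - 0.41
= 7.59

7.59


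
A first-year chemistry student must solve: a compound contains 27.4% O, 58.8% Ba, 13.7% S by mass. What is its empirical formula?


Assume 100 g sample. Moles of each element:
  O: 27.4/16.0 = 1.712 mol
  Ba: 58.8/137.33 = 0.428 mol
  S: 13.7/32.07 = 0.427 mol
Divide by smallest (0.427):
  O: 1.712/0.427 = 4.01
  Ba: 0.428/0.427 = 1.0
  S: 0.427/0.427 = 1.0
Empirical formula: BaSO4

BaSO4


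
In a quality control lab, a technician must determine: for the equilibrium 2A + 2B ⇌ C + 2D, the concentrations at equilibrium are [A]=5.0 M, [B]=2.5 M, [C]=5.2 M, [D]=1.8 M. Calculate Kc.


Kc = [C][D]^2/([A]^2[B]^2)
= (5.2^1 × 1.8^2)/(5.0^2 × 2.5^2)
= 16.848/156.25
= 0.1078

0.1078


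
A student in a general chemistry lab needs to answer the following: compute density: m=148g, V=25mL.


ρ = mass/volume
= 148/25
= 5.92 g/mL

5.92 g/mL


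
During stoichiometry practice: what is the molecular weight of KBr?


M(KBr) = 1×39.1 + 1×79.9
= 39.1 + 79.9
= 119.0 g/mol

119.0 g/mol


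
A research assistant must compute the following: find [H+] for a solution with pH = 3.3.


[H+] = 10^(-pH) = 10^(-3.3)
= 5.01×10^-4 M

5.01×10^-4 M


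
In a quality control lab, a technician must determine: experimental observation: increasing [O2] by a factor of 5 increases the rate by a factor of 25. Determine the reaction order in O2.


rate ∝ [O2]^n
5^n = 25 → n = 2
Order in O2: 2

2


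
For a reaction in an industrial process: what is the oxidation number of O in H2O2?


Peroxide: O is -1
Oxidation number: -1

-1


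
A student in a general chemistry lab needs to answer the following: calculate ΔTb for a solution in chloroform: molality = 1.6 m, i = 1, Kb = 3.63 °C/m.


ΔTb = Kb × m × i
= 3.63 × 1.6 × 1
= 5.808 °C

5.808 °C


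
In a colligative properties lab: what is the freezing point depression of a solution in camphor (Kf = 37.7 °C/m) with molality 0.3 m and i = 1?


ΔTf = Kf × m × i
= 37.7 × 0.3 × 1
= 11.31 °C

11.31 °C


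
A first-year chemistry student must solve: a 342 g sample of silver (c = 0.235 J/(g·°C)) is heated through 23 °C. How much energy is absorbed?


q = mcΔT = 342 × 0.235 × 23
= 1848.51 J

1848.51 J


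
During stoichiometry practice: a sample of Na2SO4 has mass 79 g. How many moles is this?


M(Na2SO4) = 142.05 g/mol
n = mass/M = 79/142.05 = 0.5561 mol

0.5561 mol


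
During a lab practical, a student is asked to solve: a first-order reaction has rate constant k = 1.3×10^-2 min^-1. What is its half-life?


t½ = ln2/k = 0.693147/(1.3×10^-2 min^-1)
= 53.32 min

53.32 min


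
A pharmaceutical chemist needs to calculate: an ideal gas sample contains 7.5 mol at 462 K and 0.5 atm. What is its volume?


PV = nRT  (R = 0.08206 L·atm/(mol·K))
V = nRT/P = 7.5×0.08206×462/0.5
= 568.676 L

568.676 L


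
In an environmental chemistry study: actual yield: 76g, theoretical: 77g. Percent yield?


% yield = actual/theoretical × 100
= 76/77 × 100
= 98.7%

98.7%


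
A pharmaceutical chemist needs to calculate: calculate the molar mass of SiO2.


M(SiO2) = 1×28.09 + 2×16.0
= 28.09 + 32.0
= 60.09 g/mol

60.09 g/mol


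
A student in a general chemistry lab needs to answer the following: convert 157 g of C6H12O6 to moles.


M(C6H12O6) = 180.16 g/mol
n = mass/M = 157/180.16 = 0.8714 mol

0.8714 mol


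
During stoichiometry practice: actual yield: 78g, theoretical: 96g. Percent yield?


% yield = actual/theoretical × 100
= 78/96 × 100
= 81.25%

81.25%


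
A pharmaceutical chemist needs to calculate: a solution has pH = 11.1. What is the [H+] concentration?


[H+] = 10^(-pH) = 10^(-11.1)
= 7.94×10^-12 M

7.94×10^-12 M


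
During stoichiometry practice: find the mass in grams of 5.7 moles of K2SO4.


M(K2SO4) = 174.27 g/mol
mass = n × M = 5.7 × 174.27 = 993.34 g

993.34 g


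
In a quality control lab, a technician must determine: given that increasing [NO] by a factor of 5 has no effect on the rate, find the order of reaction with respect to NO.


rate ∝ [NO]^n
rate ∝ [NO]^0
Order in NO: 0

0


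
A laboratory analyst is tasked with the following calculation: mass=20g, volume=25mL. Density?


ρ = mass/volume
= 20/25
= 0.8 g/mL

0.8 g/mL
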